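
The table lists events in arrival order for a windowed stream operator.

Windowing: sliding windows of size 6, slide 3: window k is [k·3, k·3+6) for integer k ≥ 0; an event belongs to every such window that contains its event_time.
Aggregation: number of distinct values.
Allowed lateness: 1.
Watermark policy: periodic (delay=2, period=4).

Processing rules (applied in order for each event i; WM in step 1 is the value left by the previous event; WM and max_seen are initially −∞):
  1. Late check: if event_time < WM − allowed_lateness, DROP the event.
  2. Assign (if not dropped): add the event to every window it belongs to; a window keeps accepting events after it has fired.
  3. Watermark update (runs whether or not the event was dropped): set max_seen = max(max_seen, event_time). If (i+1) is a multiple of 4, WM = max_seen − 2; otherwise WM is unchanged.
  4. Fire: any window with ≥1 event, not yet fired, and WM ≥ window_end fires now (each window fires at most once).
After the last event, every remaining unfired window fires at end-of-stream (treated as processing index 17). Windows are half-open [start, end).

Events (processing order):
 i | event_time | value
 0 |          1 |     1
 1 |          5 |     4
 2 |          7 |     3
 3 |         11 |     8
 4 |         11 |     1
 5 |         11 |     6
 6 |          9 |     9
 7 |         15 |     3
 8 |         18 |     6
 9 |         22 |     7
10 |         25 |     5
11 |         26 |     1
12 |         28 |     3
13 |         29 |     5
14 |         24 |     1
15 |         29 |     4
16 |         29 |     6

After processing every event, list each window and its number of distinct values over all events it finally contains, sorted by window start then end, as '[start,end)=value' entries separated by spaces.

i=0 t=1 v=1: → [0,6); WM=−∞
i=1 t=5 v=4: → [3,9),[0,6); WM=−∞
i=2 t=7 v=3: → [6,12),[3,9); WM=−∞
i=3 t=11 v=8: → [9,15),[6,12); WM=9; [0,6) fires=2 [3,9) fires=2
i=4 t=11 v=1: → [9,15),[6,12); WM=9
i=5 t=11 v=6: → [9,15),[6,12); WM=9
i=6 t=9 v=9: → [9,15),[6,12); WM=9
i=7 t=15 v=3: → [15,21),[12,18); WM=13; [6,12) fires=5
i=8 t=18 v=6: → [18,24),[15,21); WM=13
i=9 t=22 v=7: → [21,27),[18,24); WM=13
i=10 t=25 v=5: → [24,30),[21,27); WM=13
i=11 t=26 v=1: → [24,30),[21,27); WM=24; [9,15) fires=4 [12,18) fires=1 [15,21) fires=2 [18,24) fires=2
i=12 t=28 v=3: → [27,33),[24,30); WM=24
i=13 t=29 v=5: → [27,33),[24,30); WM=24
i=14 t=24 v=1: → [24,30),[21,27); WM=24
i=15 t=29 v=4: → [27,33),[24,30); WM=27; [21,27) fires=3
i=16 t=29 v=6: → [27,33),[24,30); WM=27

[0,6)=2 [3,9)=2 [6,12)=5 [9,15)=4 [12,18)=1 [15,21)=2 [18,24)=2 [21,27)=3 [24,30)=5 [27,33)=4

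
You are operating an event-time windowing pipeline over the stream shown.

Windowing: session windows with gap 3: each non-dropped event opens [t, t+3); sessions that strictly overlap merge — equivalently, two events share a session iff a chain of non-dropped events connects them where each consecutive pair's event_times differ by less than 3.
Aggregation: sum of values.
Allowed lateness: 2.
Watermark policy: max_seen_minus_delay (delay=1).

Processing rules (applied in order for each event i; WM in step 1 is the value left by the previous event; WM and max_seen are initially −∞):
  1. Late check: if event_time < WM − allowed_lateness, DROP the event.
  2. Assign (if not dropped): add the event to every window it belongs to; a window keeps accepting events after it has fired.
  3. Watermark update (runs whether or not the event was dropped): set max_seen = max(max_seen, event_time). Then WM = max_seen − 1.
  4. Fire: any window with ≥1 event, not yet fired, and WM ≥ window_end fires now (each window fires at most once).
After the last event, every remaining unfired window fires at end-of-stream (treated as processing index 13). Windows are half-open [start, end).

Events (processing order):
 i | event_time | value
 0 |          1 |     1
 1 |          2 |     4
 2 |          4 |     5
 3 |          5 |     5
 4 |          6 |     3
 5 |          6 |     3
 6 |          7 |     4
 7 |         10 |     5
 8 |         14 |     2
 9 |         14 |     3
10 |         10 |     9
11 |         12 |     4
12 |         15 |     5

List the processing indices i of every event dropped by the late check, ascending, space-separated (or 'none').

10

i=0 t=1 v=1: → [1,4); WM=0
i=1 t=2 v=4: → [1,5); WM=1
i=2 t=4 v=5: → [1,7); WM=3
i=3 t=5 v=5: → [1,8); WM=4
i=4 t=6 v=3: → [1,9); WM=5
i=5 t=6 v=3: → [1,9); WM=5
i=6 t=7 v=4: → [1,10); WM=6
i=7 t=10 v=5: → [10,13); WM=9
i=8 t=14 v=2: → [14,17); WM=13
i=9 t=14 v=3: → [14,17); WM=13
i=10 t=10 v=9: DROP (t<13-2); WM=13
i=11 t=12 v=4: → [10,17); WM=13
i=12 t=15 v=5: → [10,18); WM=14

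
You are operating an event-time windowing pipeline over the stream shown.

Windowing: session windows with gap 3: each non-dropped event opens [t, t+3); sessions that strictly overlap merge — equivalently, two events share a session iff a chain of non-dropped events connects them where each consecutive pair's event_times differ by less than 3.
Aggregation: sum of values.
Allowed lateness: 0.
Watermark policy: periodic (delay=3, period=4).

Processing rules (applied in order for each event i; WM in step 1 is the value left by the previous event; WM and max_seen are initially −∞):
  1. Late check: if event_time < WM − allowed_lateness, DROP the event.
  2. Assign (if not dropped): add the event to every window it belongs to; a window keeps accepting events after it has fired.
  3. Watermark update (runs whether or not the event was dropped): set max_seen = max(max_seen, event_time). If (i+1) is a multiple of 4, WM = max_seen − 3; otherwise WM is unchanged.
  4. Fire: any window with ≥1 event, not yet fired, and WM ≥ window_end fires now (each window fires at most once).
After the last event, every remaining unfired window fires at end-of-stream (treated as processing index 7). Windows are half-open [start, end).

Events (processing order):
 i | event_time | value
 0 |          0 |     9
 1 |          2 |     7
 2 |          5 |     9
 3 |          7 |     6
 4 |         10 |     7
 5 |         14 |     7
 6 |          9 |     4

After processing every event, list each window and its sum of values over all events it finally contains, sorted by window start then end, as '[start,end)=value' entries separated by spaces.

i=0 t=0 v=9: → [0,3); WM=−∞
i=1 t=2 v=7: → [0,5); WM=−∞
i=2 t=5 v=9: → [5,8); WM=−∞
i=3 t=7 v=6: → [5,10); WM=4
i=4 t=10 v=7: → [10,13); WM=4
i=5 t=14 v=7: → [14,17); WM=4
i=6 t=9 v=4: → [5,13); WM=4

[0,5)=16 [5,13)=26 [14,17)=7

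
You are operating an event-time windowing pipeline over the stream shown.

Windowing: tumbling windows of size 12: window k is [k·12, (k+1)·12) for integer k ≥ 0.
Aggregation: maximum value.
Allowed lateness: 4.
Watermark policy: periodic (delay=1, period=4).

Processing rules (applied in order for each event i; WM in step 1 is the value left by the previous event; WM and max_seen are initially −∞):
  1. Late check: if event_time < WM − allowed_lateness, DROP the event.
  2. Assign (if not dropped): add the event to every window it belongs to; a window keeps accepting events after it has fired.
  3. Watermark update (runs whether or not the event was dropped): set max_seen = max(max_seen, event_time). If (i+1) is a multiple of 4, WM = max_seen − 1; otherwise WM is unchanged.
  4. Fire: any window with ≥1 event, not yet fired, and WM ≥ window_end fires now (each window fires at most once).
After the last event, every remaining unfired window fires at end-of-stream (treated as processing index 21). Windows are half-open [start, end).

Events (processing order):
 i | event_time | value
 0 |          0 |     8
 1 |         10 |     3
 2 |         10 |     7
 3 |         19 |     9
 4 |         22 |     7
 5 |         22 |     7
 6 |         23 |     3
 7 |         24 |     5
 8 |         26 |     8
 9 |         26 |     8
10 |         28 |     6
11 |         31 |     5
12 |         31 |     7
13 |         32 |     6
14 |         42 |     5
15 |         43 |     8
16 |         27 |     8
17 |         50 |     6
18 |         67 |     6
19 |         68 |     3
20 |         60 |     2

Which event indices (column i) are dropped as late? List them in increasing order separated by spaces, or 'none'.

i=0 t=0 v=8: → [0,12); WM=−∞
i=1 t=10 v=3: → [0,12); WM=−∞
i=2 t=10 v=7: → [0,12); WM=−∞
i=3 t=19 v=9: → [12,24); WM=18; [0,12) fires=8
i=4 t=22 v=7: → [12,24); WM=18
i=5 t=22 v=7: → [12,24); WM=18
i=6 t=23 v=3: → [12,24); WM=18
i=7 t=24 v=5: → [24,36); WM=23
i=8 t=26 v=8: → [24,36); WM=23
i=9 t=26 v=8: → [24,36); WM=23
i=10 t=28 v=6: → [24,36); WM=23
i=11 t=31 v=5: → [24,36); WM=30; [12,24) fires=9
i=12 t=31 v=7: → [24,36); WM=30
i=13 t=32 v=6: → [24,36); WM=30
i=14 t=42 v=5: → [36,48); WM=30
i=15 t=43 v=8: → [36,48); WM=42; [24,36) fires=8
i=16 t=27 v=8: DROP (t<42-4); WM=42
i=17 t=50 v=6: → [48,60); WM=42
i=18 t=67 v=6: → [60,72); WM=42
i=19 t=68 v=3: → [60,72); WM=67; [36,48) fires=8 [48,60) fires=6
i=20 t=60 v=2: DROP (t<67-4); WM=67

16 20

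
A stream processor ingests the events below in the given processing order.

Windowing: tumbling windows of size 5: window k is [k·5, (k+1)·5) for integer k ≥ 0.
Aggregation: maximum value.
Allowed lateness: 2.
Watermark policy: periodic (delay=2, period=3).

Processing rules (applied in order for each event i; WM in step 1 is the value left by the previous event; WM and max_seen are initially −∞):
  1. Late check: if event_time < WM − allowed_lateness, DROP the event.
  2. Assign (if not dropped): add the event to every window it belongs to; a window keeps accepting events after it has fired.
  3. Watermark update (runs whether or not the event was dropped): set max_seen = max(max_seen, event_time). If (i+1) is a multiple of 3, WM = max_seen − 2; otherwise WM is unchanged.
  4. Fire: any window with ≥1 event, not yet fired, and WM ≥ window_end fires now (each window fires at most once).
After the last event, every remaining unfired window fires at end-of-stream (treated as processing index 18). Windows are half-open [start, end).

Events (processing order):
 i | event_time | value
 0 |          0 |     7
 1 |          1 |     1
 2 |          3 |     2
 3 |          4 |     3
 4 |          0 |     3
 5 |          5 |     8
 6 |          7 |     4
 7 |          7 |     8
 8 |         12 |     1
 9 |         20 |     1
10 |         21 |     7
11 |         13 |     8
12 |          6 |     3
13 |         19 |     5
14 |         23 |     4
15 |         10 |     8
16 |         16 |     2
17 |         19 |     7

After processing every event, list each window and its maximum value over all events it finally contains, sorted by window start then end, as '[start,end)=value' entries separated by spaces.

[0,5)=7 [5,10)=8 [10,15)=8 [15,20)=7 [20,25)=7

i=0 t=0 v=7: → [0,5); WM=−∞
i=1 t=1 v=1: → [0,5); WM=−∞
i=2 t=3 v=2: → [0,5); WM=1
i=3 t=4 v=3: → [0,5); WM=1
i=4 t=0 v=3: → [0,5); WM=1
i=5 t=5 v=8: → [5,10); WM=3
i=6 t=7 v=4: → [5,10); WM=3
i=7 t=7 v=8: → [5,10); WM=3
i=8 t=12 v=1: → [10,15); WM=10; [0,5) fires=7 [5,10) fires=8
i=9 t=20 v=1: → [20,25); WM=10
i=10 t=21 v=7: → [20,25); WM=10
i=11 t=13 v=8: → [10,15); WM=19; [10,15) fires=8
i=12 t=6 v=3: DROP (t<19-2); WM=19
i=13 t=19 v=5: → [15,20); WM=19
i=14 t=23 v=4: → [20,25); WM=21; [15,20) fires=5
i=15 t=10 v=8: DROP (t<21-2); WM=21
i=16 t=16 v=2: DROP (t<21-2); WM=21
i=17 t=19 v=7: → [15,20); WM=21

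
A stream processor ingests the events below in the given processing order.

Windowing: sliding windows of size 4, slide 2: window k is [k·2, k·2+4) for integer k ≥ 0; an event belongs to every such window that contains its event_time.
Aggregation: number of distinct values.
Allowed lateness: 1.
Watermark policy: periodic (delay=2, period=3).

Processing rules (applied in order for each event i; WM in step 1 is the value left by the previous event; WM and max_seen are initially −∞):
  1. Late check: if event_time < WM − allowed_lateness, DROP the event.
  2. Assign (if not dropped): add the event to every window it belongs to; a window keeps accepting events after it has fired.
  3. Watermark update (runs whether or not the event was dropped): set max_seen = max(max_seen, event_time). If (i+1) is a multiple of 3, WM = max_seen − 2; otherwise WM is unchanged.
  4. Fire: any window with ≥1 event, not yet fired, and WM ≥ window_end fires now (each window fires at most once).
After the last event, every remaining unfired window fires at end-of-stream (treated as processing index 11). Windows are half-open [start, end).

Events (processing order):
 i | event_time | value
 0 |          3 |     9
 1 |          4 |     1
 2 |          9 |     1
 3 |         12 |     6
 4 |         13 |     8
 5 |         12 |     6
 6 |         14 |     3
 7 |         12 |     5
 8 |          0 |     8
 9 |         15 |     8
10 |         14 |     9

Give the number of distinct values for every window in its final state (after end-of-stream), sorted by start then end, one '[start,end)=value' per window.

[0,4)=1 [2,6)=2 [4,8)=1 [6,10)=1 [8,12)=1 [10,14)=3 [12,16)=5 [14,18)=3

i=0 t=3 v=9: → [2,6),[0,4); WM=−∞
i=1 t=4 v=1: → [4,8),[2,6); WM=−∞
i=2 t=9 v=1: → [8,12),[6,10); WM=7; [0,4) fires=1 [2,6) fires=2
i=3 t=12 v=6: → [12,16),[10,14); WM=7
i=4 t=13 v=8: → [12,16),[10,14); WM=7
i=5 t=12 v=6: → [12,16),[10,14); WM=11; [4,8) fires=1 [6,10) fires=1
i=6 t=14 v=3: → [14,18),[12,16); WM=11
i=7 t=12 v=5: → [12,16),[10,14); WM=11
i=8 t=0 v=8: DROP (t<11-1); WM=12; [8,12) fires=1
i=9 t=15 v=8: → [14,18),[12,16); WM=12
i=10 t=14 v=9: → [14,18),[12,16); WM=12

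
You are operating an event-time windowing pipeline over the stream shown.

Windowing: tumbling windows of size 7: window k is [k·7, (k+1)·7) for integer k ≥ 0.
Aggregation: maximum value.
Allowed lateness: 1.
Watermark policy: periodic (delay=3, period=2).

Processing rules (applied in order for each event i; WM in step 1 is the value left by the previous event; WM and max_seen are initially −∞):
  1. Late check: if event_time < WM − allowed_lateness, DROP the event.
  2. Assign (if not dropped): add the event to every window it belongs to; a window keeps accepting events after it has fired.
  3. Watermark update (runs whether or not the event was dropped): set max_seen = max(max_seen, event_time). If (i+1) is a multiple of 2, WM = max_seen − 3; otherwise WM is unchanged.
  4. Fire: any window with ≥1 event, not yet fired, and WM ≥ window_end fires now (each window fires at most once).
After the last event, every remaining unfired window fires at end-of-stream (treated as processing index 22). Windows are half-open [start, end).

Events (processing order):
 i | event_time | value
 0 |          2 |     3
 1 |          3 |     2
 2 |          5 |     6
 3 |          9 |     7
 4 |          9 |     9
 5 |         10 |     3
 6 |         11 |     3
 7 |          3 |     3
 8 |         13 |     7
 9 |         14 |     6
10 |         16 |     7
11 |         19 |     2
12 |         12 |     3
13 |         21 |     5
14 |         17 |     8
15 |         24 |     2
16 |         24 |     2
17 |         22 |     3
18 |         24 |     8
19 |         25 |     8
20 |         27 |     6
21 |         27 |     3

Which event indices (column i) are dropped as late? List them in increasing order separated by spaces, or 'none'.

7 12

i=0 t=2 v=3: → [0,7); WM=−∞
i=1 t=3 v=2: → [0,7); WM=0
i=2 t=5 v=6: → [0,7); WM=0
i=3 t=9 v=7: → [7,14); WM=6
i=4 t=9 v=9: → [7,14); WM=6
i=5 t=10 v=3: → [7,14); WM=7; [0,7) fires=6
i=6 t=11 v=3: → [7,14); WM=7
i=7 t=3 v=3: DROP (t<7-1); WM=8
i=8 t=13 v=7: → [7,14); WM=8
i=9 t=14 v=6: → [14,21); WM=11
i=10 t=16 v=7: → [14,21); WM=11
i=11 t=19 v=2: → [14,21); WM=16; [7,14) fires=9
i=12 t=12 v=3: DROP (t<16-1); WM=16
i=13 t=21 v=5: → [21,28); WM=18
i=14 t=17 v=8: → [14,21); WM=18
i=15 t=24 v=2: → [21,28); WM=21; [14,21) fires=8
i=16 t=24 v=2: → [21,28); WM=21
i=17 t=22 v=3: → [21,28); WM=21
i=18 t=24 v=8: → [21,28); WM=21
i=19 t=25 v=8: → [21,28); WM=22
i=20 t=27 v=6: → [21,28); WM=22
i=21 t=27 v=3: → [21,28); WM=24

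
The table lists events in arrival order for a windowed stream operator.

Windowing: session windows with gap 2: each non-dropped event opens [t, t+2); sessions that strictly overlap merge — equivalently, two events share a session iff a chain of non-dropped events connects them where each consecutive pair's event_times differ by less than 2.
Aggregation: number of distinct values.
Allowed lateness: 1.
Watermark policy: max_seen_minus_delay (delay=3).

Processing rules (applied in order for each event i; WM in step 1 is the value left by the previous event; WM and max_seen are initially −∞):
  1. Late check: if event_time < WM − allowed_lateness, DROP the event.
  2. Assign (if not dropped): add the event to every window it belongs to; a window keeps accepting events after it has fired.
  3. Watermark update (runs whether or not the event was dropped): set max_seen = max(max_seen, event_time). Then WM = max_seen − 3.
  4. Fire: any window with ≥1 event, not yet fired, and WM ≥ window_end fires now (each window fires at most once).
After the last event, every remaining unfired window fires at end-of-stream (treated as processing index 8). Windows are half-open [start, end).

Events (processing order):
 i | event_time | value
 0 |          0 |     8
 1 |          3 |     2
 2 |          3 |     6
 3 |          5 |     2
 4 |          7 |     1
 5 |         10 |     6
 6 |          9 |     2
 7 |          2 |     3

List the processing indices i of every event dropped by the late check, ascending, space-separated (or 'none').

7

i=0 t=0 v=8: → [0,2); WM=-3
i=1 t=3 v=2: → [3,5); WM=0
i=2 t=3 v=6: → [3,5); WM=0
i=3 t=5 v=2: → [5,7); WM=2
i=4 t=7 v=1: → [7,9); WM=4
i=5 t=10 v=6: → [10,12); WM=7
i=6 t=9 v=2: → [9,12); WM=7
i=7 t=2 v=3: DROP (t<7-1); WM=7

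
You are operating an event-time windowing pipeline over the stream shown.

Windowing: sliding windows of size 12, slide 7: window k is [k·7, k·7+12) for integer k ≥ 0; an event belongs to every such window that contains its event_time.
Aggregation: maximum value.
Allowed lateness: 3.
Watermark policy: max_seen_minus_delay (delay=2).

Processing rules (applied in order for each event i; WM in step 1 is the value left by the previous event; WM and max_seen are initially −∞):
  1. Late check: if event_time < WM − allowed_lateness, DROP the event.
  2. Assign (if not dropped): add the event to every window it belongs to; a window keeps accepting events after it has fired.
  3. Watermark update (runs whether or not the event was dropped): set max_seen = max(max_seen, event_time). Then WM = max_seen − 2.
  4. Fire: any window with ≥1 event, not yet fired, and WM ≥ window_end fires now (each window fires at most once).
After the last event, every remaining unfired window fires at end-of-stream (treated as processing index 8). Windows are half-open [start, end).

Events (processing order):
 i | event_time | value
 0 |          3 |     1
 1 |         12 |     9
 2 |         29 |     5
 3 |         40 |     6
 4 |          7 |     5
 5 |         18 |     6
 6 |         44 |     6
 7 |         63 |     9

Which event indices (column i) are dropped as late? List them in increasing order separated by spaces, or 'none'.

i=0 t=3 v=1: → [0,12); WM=1
i=1 t=12 v=9: → [7,19); WM=10
i=2 t=29 v=5: → [28,40),[21,33); WM=27; [0,12) fires=1 [7,19) fires=9
i=3 t=40 v=6: → [35,47); WM=38; [21,33) fires=5
i=4 t=7 v=5: DROP (t<38-3); WM=38
i=5 t=18 v=6: DROP (t<38-3); WM=38
i=6 t=44 v=6: → [42,54),[35,47); WM=42; [28,40) fires=5
i=7 t=63 v=9: → [63,75),[56,68); WM=61; [35,47) fires=6 [42,54) fires=6

4 5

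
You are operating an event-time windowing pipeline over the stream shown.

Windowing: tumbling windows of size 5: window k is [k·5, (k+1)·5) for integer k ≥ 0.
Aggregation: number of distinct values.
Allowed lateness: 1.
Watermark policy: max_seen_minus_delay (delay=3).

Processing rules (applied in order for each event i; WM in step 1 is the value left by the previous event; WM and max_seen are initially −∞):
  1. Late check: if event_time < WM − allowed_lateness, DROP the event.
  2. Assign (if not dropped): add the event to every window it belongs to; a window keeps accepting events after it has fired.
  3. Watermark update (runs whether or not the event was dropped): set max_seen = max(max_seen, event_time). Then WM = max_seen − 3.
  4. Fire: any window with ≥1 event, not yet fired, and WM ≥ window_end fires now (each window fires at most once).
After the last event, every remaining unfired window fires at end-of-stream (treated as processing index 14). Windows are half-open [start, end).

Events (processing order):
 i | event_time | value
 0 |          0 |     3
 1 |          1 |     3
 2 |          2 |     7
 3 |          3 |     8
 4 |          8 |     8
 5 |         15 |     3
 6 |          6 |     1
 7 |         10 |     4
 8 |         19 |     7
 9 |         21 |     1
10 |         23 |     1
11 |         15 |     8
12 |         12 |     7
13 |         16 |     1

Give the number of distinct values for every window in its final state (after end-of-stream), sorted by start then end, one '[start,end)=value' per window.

[0,5)=3 [5,10)=1 [15,20)=2 [20,25)=1

i=0 t=0 v=3: → [0,5); WM=-3
i=1 t=1 v=3: → [0,5); WM=-2
i=2 t=2 v=7: → [0,5); WM=-1
i=3 t=3 v=8: → [0,5); WM=0
i=4 t=8 v=8: → [5,10); WM=5; [0,5) fires=3
i=5 t=15 v=3: → [15,20); WM=12; [5,10) fires=1
i=6 t=6 v=1: DROP (t<12-1); WM=12
i=7 t=10 v=4: DROP (t<12-1); WM=12
i=8 t=19 v=7: → [15,20); WM=16
i=9 t=21 v=1: → [20,25); WM=18
i=10 t=23 v=1: → [20,25); WM=20; [15,20) fires=2
i=11 t=15 v=8: DROP (t<20-1); WM=20
i=12 t=12 v=7: DROP (t<20-1); WM=20
i=13 t=16 v=1: DROP (t<20-1); WM=20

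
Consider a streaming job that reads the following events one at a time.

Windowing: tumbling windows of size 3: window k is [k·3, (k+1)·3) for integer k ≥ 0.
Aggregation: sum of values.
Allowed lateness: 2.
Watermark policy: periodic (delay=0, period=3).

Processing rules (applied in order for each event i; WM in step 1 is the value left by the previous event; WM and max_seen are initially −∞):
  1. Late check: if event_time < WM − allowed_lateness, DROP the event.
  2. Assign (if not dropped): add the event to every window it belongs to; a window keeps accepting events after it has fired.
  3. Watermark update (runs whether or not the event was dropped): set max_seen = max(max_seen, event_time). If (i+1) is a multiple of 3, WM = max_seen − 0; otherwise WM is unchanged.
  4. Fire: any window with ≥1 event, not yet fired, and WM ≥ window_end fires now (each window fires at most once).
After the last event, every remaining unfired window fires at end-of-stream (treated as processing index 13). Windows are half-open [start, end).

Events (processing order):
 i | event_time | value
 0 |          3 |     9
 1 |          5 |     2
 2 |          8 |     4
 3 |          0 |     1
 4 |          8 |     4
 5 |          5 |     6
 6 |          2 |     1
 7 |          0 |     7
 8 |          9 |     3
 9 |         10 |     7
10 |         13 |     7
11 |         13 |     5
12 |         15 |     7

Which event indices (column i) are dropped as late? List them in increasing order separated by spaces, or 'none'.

3 5 6 7

i=0 t=3 v=9: → [3,6); WM=−∞
i=1 t=5 v=2: → [3,6); WM=−∞
i=2 t=8 v=4: → [6,9); WM=8; [3,6) fires=11
i=3 t=0 v=1: DROP (t<8-2); WM=8
i=4 t=8 v=4: → [6,9); WM=8
i=5 t=5 v=6: DROP (t<8-2); WM=8
i=6 t=2 v=1: DROP (t<8-2); WM=8
i=7 t=0 v=7: DROP (t<8-2); WM=8
i=8 t=9 v=3: → [9,12); WM=9; [6,9) fires=8
i=9 t=10 v=7: → [9,12); WM=9
i=10 t=13 v=7: → [12,15); WM=9
i=11 t=13 v=5: → [12,15); WM=13; [9,12) fires=10
i=12 t=15 v=7: → [15,18); WM=13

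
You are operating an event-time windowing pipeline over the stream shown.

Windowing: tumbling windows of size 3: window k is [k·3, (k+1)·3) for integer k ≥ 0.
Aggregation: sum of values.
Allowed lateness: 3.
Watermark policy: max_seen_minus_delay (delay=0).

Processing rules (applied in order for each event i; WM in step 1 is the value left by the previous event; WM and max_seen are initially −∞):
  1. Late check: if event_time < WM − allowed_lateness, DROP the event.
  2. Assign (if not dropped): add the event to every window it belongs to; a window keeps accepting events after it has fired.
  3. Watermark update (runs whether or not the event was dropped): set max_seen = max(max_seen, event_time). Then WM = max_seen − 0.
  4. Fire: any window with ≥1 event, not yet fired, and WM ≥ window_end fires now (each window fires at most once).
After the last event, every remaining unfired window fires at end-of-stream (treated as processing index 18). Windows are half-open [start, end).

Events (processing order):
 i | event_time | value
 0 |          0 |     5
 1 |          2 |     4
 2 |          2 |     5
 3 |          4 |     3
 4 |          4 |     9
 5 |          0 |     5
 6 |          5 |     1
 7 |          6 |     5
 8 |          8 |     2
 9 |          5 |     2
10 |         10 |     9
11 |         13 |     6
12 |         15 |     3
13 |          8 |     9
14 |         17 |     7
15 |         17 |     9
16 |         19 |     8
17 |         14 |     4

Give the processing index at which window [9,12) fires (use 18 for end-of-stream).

11

i=0 t=0 v=5: → [0,3); WM=0
i=1 t=2 v=4: → [0,3); WM=2
i=2 t=2 v=5: → [0,3); WM=2
i=3 t=4 v=3: → [3,6); WM=4; [0,3) fires=14
i=4 t=4 v=9: → [3,6); WM=4
i=5 t=0 v=5: DROP (t<4-3); WM=4
i=6 t=5 v=1: → [3,6); WM=5
i=7 t=6 v=5: → [6,9); WM=6; [3,6) fires=13
i=8 t=8 v=2: → [6,9); WM=8
i=9 t=5 v=2: → [3,6); WM=8
i=10 t=10 v=9: → [9,12); WM=10; [6,9) fires=7
i=11 t=13 v=6: → [12,15); WM=13; [9,12) fires=9
i=12 t=15 v=3: → [15,18); WM=15; [12,15) fires=6
i=13 t=8 v=9: DROP (t<15-3); WM=15
i=14 t=17 v=7: → [15,18); WM=17
i=15 t=17 v=9: → [15,18); WM=17
i=16 t=19 v=8: → [18,21); WM=19; [15,18) fires=19
i=17 t=14 v=4: DROP (t<19-3); WM=19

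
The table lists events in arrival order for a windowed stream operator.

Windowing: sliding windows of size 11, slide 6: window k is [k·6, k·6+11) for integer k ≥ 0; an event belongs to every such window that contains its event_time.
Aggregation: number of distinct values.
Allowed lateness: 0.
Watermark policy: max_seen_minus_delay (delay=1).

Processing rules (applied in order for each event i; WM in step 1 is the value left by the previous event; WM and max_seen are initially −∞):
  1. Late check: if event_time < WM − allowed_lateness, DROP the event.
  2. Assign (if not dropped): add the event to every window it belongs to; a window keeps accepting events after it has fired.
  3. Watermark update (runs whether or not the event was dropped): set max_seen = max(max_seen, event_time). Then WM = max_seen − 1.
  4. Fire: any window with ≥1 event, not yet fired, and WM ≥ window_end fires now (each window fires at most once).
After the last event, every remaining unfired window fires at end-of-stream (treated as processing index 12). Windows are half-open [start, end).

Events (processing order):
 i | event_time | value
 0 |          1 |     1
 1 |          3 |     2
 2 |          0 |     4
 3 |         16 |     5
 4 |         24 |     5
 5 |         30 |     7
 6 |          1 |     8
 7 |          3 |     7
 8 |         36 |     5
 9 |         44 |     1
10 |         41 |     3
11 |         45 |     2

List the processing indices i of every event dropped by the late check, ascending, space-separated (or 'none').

i=0 t=1 v=1: → [0,11); WM=0
i=1 t=3 v=2: → [0,11); WM=2
i=2 t=0 v=4: DROP (t<2-0); WM=2
i=3 t=16 v=5: → [12,23),[6,17); WM=15; [0,11) fires=2
i=4 t=24 v=5: → [24,35),[18,29); WM=23; [6,17) fires=1 [12,23) fires=1
i=5 t=30 v=7: → [30,41),[24,35); WM=29; [18,29) fires=1
i=6 t=1 v=8: DROP (t<29-0); WM=29
i=7 t=3 v=7: DROP (t<29-0); WM=29
i=8 t=36 v=5: → [36,47),[30,41); WM=35; [24,35) fires=2
i=9 t=44 v=1: → [42,53),[36,47); WM=43; [30,41) fires=2
i=10 t=41 v=3: DROP (t<43-0); WM=43
i=11 t=45 v=2: → [42,53),[36,47); WM=44

2 6 7 10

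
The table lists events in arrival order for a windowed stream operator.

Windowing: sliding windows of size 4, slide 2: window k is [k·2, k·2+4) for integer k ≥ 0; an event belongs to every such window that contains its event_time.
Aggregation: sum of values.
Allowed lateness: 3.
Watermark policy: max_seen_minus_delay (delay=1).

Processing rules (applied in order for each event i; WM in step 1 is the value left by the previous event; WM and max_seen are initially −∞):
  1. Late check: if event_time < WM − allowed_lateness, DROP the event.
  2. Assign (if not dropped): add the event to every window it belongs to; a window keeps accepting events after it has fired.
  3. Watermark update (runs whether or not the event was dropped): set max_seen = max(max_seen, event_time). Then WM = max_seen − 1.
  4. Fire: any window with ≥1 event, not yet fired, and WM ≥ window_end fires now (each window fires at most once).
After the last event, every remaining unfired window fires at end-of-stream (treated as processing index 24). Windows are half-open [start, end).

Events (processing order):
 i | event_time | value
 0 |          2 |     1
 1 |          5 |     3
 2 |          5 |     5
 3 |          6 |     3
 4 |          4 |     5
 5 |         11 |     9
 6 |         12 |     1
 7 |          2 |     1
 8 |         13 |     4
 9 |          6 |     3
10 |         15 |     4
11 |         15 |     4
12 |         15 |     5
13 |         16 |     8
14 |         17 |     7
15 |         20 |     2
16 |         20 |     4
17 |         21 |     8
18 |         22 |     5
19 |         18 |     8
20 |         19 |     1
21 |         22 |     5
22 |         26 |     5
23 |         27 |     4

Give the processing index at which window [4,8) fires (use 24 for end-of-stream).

i=0 t=2 v=1: → [2,6),[0,4); WM=1
i=1 t=5 v=3: → [4,8),[2,6); WM=4; [0,4) fires=1
i=2 t=5 v=5: → [4,8),[2,6); WM=4
i=3 t=6 v=3: → [6,10),[4,8); WM=5
i=4 t=4 v=5: → [4,8),[2,6); WM=5
i=5 t=11 v=9: → [10,14),[8,12); WM=10; [2,6) fires=14 [4,8) fires=16 [6,10) fires=3
i=6 t=12 v=1: → [12,16),[10,14); WM=11
i=7 t=2 v=1: DROP (t<11-3); WM=11
i=8 t=13 v=4: → [12,16),[10,14); WM=12; [8,12) fires=9
i=9 t=6 v=3: DROP (t<12-3); WM=12
i=10 t=15 v=4: → [14,18),[12,16); WM=14; [10,14) fires=14
i=11 t=15 v=4: → [14,18),[12,16); WM=14
i=12 t=15 v=5: → [14,18),[12,16); WM=14
i=13 t=16 v=8: → [16,20),[14,18); WM=15
i=14 t=17 v=7: → [16,20),[14,18); WM=16; [12,16) fires=18
i=15 t=20 v=2: → [20,24),[18,22); WM=19; [14,18) fires=28
i=16 t=20 v=4: → [20,24),[18,22); WM=19
i=17 t=21 v=8: → [20,24),[18,22); WM=20; [16,20) fires=15
i=18 t=22 v=5: → [22,26),[20,24); WM=21
i=19 t=18 v=8: → [18,22),[16,20); WM=21
i=20 t=19 v=1: → [18,22),[16,20); WM=21
i=21 t=22 v=5: → [22,26),[20,24); WM=21
i=22 t=26 v=5: → [26,30),[24,28); WM=25; [18,22) fires=23 [20,24) fires=24
i=23 t=27 v=4: → [26,30),[24,28); WM=26; [22,26) fires=10

5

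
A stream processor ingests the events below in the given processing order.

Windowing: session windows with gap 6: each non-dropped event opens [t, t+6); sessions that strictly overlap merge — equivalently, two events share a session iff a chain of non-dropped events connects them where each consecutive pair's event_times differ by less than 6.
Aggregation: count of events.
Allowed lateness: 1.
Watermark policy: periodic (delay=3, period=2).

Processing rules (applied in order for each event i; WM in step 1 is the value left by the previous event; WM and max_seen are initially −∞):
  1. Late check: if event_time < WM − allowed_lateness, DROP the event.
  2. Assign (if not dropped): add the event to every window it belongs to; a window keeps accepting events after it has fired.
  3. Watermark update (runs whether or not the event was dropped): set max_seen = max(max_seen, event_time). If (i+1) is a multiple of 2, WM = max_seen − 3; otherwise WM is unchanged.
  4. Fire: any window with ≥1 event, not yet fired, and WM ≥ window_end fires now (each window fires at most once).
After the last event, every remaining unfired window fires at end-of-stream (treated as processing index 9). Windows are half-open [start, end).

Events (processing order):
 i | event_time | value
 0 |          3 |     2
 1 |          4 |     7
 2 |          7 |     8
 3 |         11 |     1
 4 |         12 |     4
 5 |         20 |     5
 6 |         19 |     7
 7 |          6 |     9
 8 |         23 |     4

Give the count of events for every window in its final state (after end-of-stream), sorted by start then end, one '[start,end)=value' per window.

[3,18)=5 [19,29)=3

i=0 t=3 v=2: → [3,9); WM=−∞
i=1 t=4 v=7: → [3,10); WM=1
i=2 t=7 v=8: → [3,13); WM=1
i=3 t=11 v=1: → [3,17); WM=8
i=4 t=12 v=4: → [3,18); WM=8
i=5 t=20 v=5: → [20,26); WM=17
i=6 t=19 v=7: → [19,26); WM=17
i=7 t=6 v=9: DROP (t<17-1); WM=17
i=8 t=23 v=4: → [19,29); WM=17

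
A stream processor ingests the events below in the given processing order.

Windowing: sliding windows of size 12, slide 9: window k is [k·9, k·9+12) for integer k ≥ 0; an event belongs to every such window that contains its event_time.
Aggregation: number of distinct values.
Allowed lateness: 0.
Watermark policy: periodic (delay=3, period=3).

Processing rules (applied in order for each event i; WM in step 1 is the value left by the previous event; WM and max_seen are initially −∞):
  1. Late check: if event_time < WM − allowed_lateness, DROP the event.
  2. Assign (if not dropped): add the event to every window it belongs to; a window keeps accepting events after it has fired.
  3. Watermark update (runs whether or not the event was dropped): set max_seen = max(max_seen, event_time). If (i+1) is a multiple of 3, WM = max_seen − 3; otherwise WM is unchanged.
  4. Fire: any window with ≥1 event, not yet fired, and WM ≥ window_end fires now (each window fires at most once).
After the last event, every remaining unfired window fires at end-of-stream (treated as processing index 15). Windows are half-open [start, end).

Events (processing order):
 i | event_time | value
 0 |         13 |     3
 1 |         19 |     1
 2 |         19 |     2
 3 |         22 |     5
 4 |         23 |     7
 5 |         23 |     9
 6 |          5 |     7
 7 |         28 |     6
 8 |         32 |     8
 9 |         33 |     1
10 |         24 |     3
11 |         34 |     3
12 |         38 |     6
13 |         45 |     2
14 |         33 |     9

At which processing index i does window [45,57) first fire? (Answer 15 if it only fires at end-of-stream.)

i=0 t=13 v=3: → [9,21); WM=−∞
i=1 t=19 v=1: → [18,30),[9,21); WM=−∞
i=2 t=19 v=2: → [18,30),[9,21); WM=16
i=3 t=22 v=5: → [18,30); WM=16
i=4 t=23 v=7: → [18,30); WM=16
i=5 t=23 v=9: → [18,30); WM=20
i=6 t=5 v=7: DROP (t<20-0); WM=20
i=7 t=28 v=6: → [27,39),[18,30); WM=20
i=8 t=32 v=8: → [27,39); WM=29; [9,21) fires=3
i=9 t=33 v=1: → [27,39); WM=29
i=10 t=24 v=3: DROP (t<29-0); WM=29
i=11 t=34 v=3: → [27,39); WM=31; [18,30) fires=6
i=12 t=38 v=6: → [36,48),[27,39); WM=31
i=13 t=45 v=2: → [45,57),[36,48); WM=31
i=14 t=33 v=9: → [27,39); WM=42; [27,39) fires=5

15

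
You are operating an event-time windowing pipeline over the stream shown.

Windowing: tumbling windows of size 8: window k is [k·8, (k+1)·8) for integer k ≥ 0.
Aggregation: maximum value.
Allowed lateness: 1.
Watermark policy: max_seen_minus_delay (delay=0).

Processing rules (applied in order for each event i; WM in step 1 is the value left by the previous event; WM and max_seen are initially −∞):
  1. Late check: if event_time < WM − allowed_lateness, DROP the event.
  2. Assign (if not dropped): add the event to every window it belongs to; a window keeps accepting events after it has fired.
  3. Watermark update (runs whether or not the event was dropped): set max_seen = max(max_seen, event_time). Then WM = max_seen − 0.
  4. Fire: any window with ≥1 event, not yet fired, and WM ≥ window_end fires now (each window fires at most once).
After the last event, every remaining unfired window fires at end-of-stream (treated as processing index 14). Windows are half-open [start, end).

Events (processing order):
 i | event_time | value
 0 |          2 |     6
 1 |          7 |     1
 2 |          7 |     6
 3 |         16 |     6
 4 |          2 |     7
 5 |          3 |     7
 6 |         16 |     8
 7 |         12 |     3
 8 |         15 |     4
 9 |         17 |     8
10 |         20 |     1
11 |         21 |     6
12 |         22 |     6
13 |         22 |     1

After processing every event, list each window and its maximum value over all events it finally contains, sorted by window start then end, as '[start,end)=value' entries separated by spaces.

[0,8)=6 [8,16)=4 [16,24)=8

i=0 t=2 v=6: → [0,8); WM=2
i=1 t=7 v=1: → [0,8); WM=7
i=2 t=7 v=6: → [0,8); WM=7
i=3 t=16 v=6: → [16,24); WM=16; [0,8) fires=6
i=4 t=2 v=7: DROP (t<16-1); WM=16
i=5 t=3 v=7: DROP (t<16-1); WM=16
i=6 t=16 v=8: → [16,24); WM=16
i=7 t=12 v=3: DROP (t<16-1); WM=16
i=8 t=15 v=4: → [8,16); WM=16; [8,16) fires=4
i=9 t=17 v=8: → [16,24); WM=17
i=10 t=20 v=1: → [16,24); WM=20
i=11 t=21 v=6: → [16,24); WM=21
i=12 t=22 v=6: → [16,24); WM=22
i=13 t=22 v=1: → [16,24); WM=22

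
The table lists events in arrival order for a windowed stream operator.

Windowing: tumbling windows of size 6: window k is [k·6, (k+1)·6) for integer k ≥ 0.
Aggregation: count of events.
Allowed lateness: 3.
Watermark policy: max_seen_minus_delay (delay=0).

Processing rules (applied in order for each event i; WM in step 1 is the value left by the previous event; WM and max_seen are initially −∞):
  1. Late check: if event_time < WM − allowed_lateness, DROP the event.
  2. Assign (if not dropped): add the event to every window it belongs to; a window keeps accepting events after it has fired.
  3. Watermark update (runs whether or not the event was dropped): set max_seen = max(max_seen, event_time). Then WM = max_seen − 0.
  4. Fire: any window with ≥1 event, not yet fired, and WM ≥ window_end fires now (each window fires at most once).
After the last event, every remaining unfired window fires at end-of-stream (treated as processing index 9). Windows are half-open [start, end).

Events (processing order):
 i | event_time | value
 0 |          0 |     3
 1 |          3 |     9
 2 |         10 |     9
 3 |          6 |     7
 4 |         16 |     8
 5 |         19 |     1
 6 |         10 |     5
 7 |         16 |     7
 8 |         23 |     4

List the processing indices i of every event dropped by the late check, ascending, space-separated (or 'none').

3 6

i=0 t=0 v=3: → [0,6); WM=0
i=1 t=3 v=9: → [0,6); WM=3
i=2 t=10 v=9: → [6,12); WM=10; [0,6) fires=2
i=3 t=6 v=7: DROP (t<10-3); WM=10
i=4 t=16 v=8: → [12,18); WM=16; [6,12) fires=1
i=5 t=19 v=1: → [18,24); WM=19; [12,18) fires=1
i=6 t=10 v=5: DROP (t<19-3); WM=19
i=7 t=16 v=7: → [12,18); WM=19
i=8 t=23 v=4: → [18,24); WM=23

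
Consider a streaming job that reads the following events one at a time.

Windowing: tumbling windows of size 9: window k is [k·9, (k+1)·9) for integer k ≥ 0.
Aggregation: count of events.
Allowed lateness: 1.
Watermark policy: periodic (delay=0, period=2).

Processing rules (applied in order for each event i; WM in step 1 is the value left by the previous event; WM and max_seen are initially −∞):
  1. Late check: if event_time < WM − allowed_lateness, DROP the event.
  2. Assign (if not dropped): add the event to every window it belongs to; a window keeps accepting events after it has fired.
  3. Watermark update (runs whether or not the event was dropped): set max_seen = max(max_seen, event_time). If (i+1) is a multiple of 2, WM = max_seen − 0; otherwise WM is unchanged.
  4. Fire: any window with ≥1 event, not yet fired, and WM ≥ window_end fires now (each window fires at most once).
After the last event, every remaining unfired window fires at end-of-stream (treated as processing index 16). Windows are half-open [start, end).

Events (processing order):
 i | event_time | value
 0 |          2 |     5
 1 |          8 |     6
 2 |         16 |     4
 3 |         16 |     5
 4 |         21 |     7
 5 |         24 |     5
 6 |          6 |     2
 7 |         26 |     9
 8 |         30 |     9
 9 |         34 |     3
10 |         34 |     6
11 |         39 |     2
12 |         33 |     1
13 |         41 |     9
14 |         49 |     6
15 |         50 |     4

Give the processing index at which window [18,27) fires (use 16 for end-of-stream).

9

i=0 t=2 v=5: → [0,9); WM=−∞
i=1 t=8 v=6: → [0,9); WM=8
i=2 t=16 v=4: → [9,18); WM=8
i=3 t=16 v=5: → [9,18); WM=16; [0,9) fires=2
i=4 t=21 v=7: → [18,27); WM=16
i=5 t=24 v=5: → [18,27); WM=24; [9,18) fires=2
i=6 t=6 v=2: DROP (t<24-1); WM=24
i=7 t=26 v=9: → [18,27); WM=26
i=8 t=30 v=9: → [27,36); WM=26
i=9 t=34 v=3: → [27,36); WM=34; [18,27) fires=3
i=10 t=34 v=6: → [27,36); WM=34
i=11 t=39 v=2: → [36,45); WM=39; [27,36) fires=3
i=12 t=33 v=1: DROP (t<39-1); WM=39
i=13 t=41 v=9: → [36,45); WM=41
i=14 t=49 v=6: → [45,54); WM=41
i=15 t=50 v=4: → [45,54); WM=50; [36,45) fires=2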